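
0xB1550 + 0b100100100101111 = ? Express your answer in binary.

0b10110101111001111111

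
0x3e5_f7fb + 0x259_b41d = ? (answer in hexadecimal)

Add column by column in base 16, right to left:
  b+d = 8 carry 1
  f+1+1 = 1 carry 1
  7+4+1 = c
  f+b = a carry 1
  5+9+1 = f
  e+5 = 3 carry 1
  3+2+1 = 6

0x63fac18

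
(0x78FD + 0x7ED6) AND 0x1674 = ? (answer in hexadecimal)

0x1650

Add column by column in base 16, right to left:
  D+6 = 3 carry 1
  F+D+1 = D carry 1
  8+E+1 = 7 carry 1
  7+7+1 = F
Sum = 0xF7D3; now AND with 0x1674:
  F&1=1, 7&6=6, D&7=5, 3&4=0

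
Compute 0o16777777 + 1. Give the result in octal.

The trailing 6 digits are 7 (max in base 8), so adding 1 cascades: they roll to 0 and the next digit up increments.

0o17000000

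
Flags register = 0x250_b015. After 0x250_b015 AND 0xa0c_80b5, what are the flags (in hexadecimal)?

0x2008015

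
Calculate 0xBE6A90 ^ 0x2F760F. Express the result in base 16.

XOR each hex digit independently (no carries):
  B^2=9, E^F=1, 6^7=1, A^6=C, 9^0=9, 0^F=F

0x911C9F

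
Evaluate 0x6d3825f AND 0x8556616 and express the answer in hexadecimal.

0x0510216

AND each hex digit independently (no carries):
  6&8=0, d&5=5, 3&5=1, 8&6=0, 2&6=2, 5&1=1, f&6=6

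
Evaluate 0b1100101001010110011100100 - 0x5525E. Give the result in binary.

0b1100011110101101010000110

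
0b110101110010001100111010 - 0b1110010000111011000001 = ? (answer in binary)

0b100111100001010001111001

Subtract column by column in base 2:
  0-1 → 1 (borrow)
  1-0-1 → 0
  0-0 → 0
  1-0 → 1
  1-0 → 1
  1-0 → 1
  0-1 → 1 (borrow)
  0-1-1 → 0 (borrow)
  1-0-1 → 0
  1-1 → 0
  0-1 → 1 (borrow)
  0-1-1 → 0 (borrow)
  0-0-1 → 1 (borrow)
  1-0-1 → 0
  0-0 → 0
  0-0 → 0
  1-1 → 0
  1-0 → 1
  1-0 → 1
  0-1 → 1 (borrow)
  1-1-1 → 1 (borrow)
  0-1-1 → 0 (borrow)
  1-0-1 → 0
  1-0 → 1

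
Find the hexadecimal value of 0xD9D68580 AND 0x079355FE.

0x01920580

AND each hex digit independently (no carries):
  D&0=0, 9&7=1, D&9=9, 6&3=2, 8&5=0, 5&5=5, 8&F=8, 0&E=0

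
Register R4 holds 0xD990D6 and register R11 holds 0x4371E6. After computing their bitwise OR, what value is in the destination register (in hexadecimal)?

0xDBF1F6

OR each hex digit independently (no carries):
  D|4=D, 9|3=B, 9|7=F, 0|1=1, D|E=F, 6|6=6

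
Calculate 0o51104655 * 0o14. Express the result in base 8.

0o755472034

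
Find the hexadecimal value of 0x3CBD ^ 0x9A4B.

0xA6F6

XOR each hex digit independently (no carries):
  3^9=A, C^A=6, B^4=F, D^B=6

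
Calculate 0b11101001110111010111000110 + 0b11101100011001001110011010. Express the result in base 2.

Add column by column in base 2, right to left:
  0+0 = 0
  1+1 = 0 carry 1
  1+0+1 = 0 carry 1
  0+1+1 = 0 carry 1
  0+1+1 = 0 carry 1
  0+0+1 = 1
  1+0 = 1
  1+1 = 0 carry 1
  1+1+1 = 1 carry 1
  0+1+1 = 0 carry 1
  1+0+1 = 0 carry 1
  0+0+1 = 1
  1+1 = 0 carry 1
  1+0+1 = 0 carry 1
  1+0+1 = 0 carry 1
  0+1+1 = 0 carry 1
  1+1+1 = 1 carry 1
  1+0+1 = 0 carry 1
  1+0+1 = 0 carry 1
  0+0+1 = 1
  0+1 = 1
  1+1 = 0 carry 1
  0+0+1 = 1
  1+1 = 0 carry 1
  1+1+1 = 1 carry 1
  1+1+1 = 1 carry 1
  final carry 1

0b111010110010000100101100000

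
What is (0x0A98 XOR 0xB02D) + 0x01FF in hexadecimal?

First 0x0A98 XOR 0xB02D = 0xBAB5.
Add column by column in base 16, right to left:
  5+F = 4 carry 1
  B+F+1 = B carry 1
  A+1+1 = C
  B+0 = B

0xBCB4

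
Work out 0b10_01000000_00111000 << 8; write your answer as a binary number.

Left shift by 8: append 8 zero bits.

0b10010000000011100000000000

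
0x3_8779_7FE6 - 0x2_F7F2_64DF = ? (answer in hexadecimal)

Subtract column by column in base 16:
  6-F → 7 (borrow)
  E-D-1 → 0
  F-4 → B
  7-6 → 1
  9-2 → 7
  7-F → 8 (borrow)
  7-7-1 → F (borrow)
  8-F-1 → 8 (borrow)
  3-2-1 → 0

0x8F871B07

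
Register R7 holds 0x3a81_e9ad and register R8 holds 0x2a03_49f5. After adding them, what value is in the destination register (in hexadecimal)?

0x648533a2

Add column by column in base 16, right to left:
  d+5 = 2 carry 1
  a+f+1 = a carry 1
  9+9+1 = 3 carry 1
  e+4+1 = 3 carry 1
  1+3+1 = 5
  8+0 = 8
  a+a = 4 carry 1
  3+2+1 = 6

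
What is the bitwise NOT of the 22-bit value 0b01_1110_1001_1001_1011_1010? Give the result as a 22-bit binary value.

0b1000010110011001000101

Invert each bit: 0111101001100110111010 → 1000010110011001000101.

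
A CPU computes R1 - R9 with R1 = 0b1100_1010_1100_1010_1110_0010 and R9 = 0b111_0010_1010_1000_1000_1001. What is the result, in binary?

Subtract column by column in base 2:
  0-1 → 1 (borrow)
  1-0-1 → 0
  0-0 → 0
  0-1 → 1 (borrow)
  0-0-1 → 1 (borrow)
  1-0-1 → 0
  1-0 → 1
  1-1 → 0
  0-0 → 0
  1-0 → 1
  0-0 → 0
  1-1 → 0
  0-0 → 0
  0-1 → 1 (borrow)
  1-0-1 → 0
  1-1 → 0
  0-0 → 0
  1-1 → 0
  0-0 → 0
  1-0 → 1
  0-1 → 1 (borrow)
  0-1-1 → 0 (borrow)
  1-1-1 → 1 (borrow)
  1-0-1 → 0

0b10110000010001001011001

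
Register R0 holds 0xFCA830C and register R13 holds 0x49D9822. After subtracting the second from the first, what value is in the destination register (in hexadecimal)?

0xB2CEAEA

Subtract column by column in base 16:
  C-2 → A
  0-2 → E (borrow)
  3-8-1 → A (borrow)
  8-9-1 → E (borrow)
  A-D-1 → C (borrow)
  C-9-1 → 2
  F-4 → B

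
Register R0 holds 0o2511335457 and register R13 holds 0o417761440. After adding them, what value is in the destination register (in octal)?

Add column by column in base 8, right to left:
  7+0 = 7
  5+4 = 1 carry 1
  4+4+1 = 1 carry 1
  5+1+1 = 7
  3+6 = 1 carry 1
  3+7+1 = 3 carry 1
  1+7+1 = 1 carry 1
  1+1+1 = 3
  5+4 = 1 carry 1
  2+0+1 = 3

0o3131317117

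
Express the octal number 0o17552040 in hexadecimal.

0x3ed420

Each octal digit is 3 bits: 1=001 7=111 5=101 5=101 2=010 0=000 4=100 0=000.
Group the bits into nibbles: 0011 1110 1101 0100 0010 0000 → 3ed420.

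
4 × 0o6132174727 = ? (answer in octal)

0o30550763534

Multiply each base-8 digit by 4, carrying:
  7×4 = 28 → write 4 carry 3
  2×4+3 = 11 → write 3 carry 1
  7×4+1 = 29 → write 5 carry 3
  4×4+3 = 19 → write 3 carry 2
  7×4+2 = 30 → write 6 carry 3
  1×4+3 = 7 → write 7
  2×4 = 8 → write 0 carry 1
  3×4+1 = 13 → write 5 carry 1
  1×4+1 = 5 → write 5
  6×4 = 24 → write 0 carry 3
  remaining carry: 3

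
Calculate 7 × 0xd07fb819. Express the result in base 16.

0x5b37e08af

Multiply each base-16 digit by 7, carrying:
  9×7 = 63 → write f carry 3
  1×7+3 = 10 → write a
  8×7 = 56 → write 8 carry 3
  b×7+3 = 80 → write 0 carry 5
  f×7+5 = 110 → write e carry 6
  7×7+6 = 55 → write 7 carry 3
  0×7+3 = 3 → write 3
  d×7 = 91 → write b carry 5
  remaining carry: 5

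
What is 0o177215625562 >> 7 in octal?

0o775067126

7 bits is not a whole number of base-8 digits; in binary: 1111111010001101110010101101110010 >> 7 = 111111101000110111001010110.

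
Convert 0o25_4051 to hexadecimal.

0x15829

Each octal digit is 3 bits: 2=010 5=101 4=100 0=000 5=101 1=001.
Group the bits into nibbles: 0001 0101 1000 0010 1001 → 15829.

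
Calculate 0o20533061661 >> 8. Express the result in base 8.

8 bits is not a whole number of base-8 digits; in binary: 10000101011011000110001110110001 >> 8 = 100001010110110001100011.

0o41266143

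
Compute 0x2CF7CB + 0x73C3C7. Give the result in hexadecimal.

0xA0BB92

Add column by column in base 16, right to left:
  B+7 = 2 carry 1
  C+C+1 = 9 carry 1
  7+3+1 = B
  F+C = B carry 1
  C+3+1 = 0 carry 1
  2+7+1 = A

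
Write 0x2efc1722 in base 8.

0o5677013442

Expand each hex digit to 4 bits: 2=0010 e=1110 f=1111 c=1100 1=0001 7=0111 2=0010 2=0010.
Group the bits in threes: 101 110 111 111 000 001 011 100 100 010 → 5677013442.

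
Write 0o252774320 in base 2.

Each octal digit is 3 bits: 2=010 5=101 2=010 7=111 7=111 4=100 3=011 2=010 0=000.

0b10101010111111100011010000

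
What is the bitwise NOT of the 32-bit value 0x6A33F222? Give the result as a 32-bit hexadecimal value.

Each hex digit d becomes F−d:
  6→9, A→5, 3→C, 3→C, F→0, 2→D, 2→D, 2→D

0x95CC0DDD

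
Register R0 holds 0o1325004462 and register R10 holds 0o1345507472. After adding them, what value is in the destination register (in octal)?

0o2672514154

Add column by column in base 8, right to left:
  2+2 = 4
  6+7 = 5 carry 1
  4+4+1 = 1 carry 1
  4+7+1 = 4 carry 1
  0+0+1 = 1
  0+5 = 5
  5+5 = 2 carry 1
  2+4+1 = 7
  3+3 = 6
  1+1 = 2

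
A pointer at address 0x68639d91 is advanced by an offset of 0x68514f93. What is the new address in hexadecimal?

Add column by column in base 16, right to left:
  1+3 = 4
  9+9 = 2 carry 1
  d+f+1 = d carry 1
  9+4+1 = e
  3+1 = 4
  6+5 = b
  8+8 = 0 carry 1
  6+6+1 = d

0xd0b4ed24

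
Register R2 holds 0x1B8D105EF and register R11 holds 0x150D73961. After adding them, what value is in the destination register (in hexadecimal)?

0x309A83F50

Add column by column in base 16, right to left:
  F+1 = 0 carry 1
  E+6+1 = 5 carry 1
  5+9+1 = F
  0+3 = 3
  1+7 = 8
  D+D = A carry 1
  8+0+1 = 9
  B+5 = 0 carry 1
  1+1+1 = 3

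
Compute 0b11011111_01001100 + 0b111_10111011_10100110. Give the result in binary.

Add column by column in base 2, right to left:
  0+0 = 0
  0+1 = 1
  1+1 = 0 carry 1
  1+0+1 = 0 carry 1
  0+0+1 = 1
  0+1 = 1
  1+0 = 1
  0+1 = 1
  1+1 = 0 carry 1
  1+1+1 = 1 carry 1
  1+0+1 = 0 carry 1
  1+1+1 = 1 carry 1
  1+1+1 = 1 carry 1
  0+1+1 = 0 carry 1
  1+0+1 = 0 carry 1
  1+1+1 = 1 carry 1
  0+1+1 = 0 carry 1
  0+1+1 = 0 carry 1
  0+1+1 = 0 carry 1
  final carry 1

0b10001001101011110010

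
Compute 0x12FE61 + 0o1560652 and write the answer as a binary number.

0b110011110000000001011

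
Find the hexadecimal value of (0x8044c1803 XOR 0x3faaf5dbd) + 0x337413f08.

0xf362484c6

First 0x8044c1803 XOR 0x3faaf5dbd = 0xbfee345be.
Add column by column in base 16, right to left:
  e+8 = 6 carry 1
  b+0+1 = c
  5+f = 4 carry 1
  4+3+1 = 8
  3+1 = 4
  e+4 = 2 carry 1
  e+7+1 = 6 carry 1
  f+3+1 = 3 carry 1
  b+3+1 = f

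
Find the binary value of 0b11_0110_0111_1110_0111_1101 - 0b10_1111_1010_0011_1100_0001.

Subtract column by column in base 2:
  1-1 → 0
  0-0 → 0
  1-0 → 1
  1-0 → 1
  1-0 → 1
  1-0 → 1
  1-1 → 0
  0-1 → 1 (borrow)
  0-1-1 → 0 (borrow)
  1-1-1 → 1 (borrow)
  1-0-1 → 0
  1-0 → 1
  1-0 → 1
  1-1 → 0
  1-0 → 1
  0-1 → 1 (borrow)
  0-1-1 → 0 (borrow)
  1-1-1 → 1 (borrow)
  1-1-1 → 1 (borrow)
  0-1-1 → 0 (borrow)
  1-0-1 → 0
  1-1 → 0

0b1101101101010111100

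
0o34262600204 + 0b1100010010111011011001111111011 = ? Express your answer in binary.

0o34262600204 = 0b11100010110010110000000010000100 in binary.
Add column by column in base 2, right to left:
  0+1 = 1
  0+1 = 1
  1+0 = 1
  0+1 = 1
  0+1 = 1
  0+1 = 1
  0+1 = 1
  1+1 = 0 carry 1
  0+1+1 = 0 carry 1
  0+1+1 = 0 carry 1
  0+0+1 = 1
  0+0 = 0
  0+1 = 1
  0+1 = 1
  0+0 = 0
  0+1 = 1
  1+1 = 0 carry 1
  1+0+1 = 0 carry 1
  0+1+1 = 0 carry 1
  1+1+1 = 1 carry 1
  0+1+1 = 0 carry 1
  0+0+1 = 1
  1+1 = 0 carry 1
  1+0+1 = 0 carry 1
  0+0+1 = 1
  1+1 = 0 carry 1
  0+0+1 = 1
  0+0 = 0
  0+0 = 0
  1+1 = 0 carry 1
  1+1+1 = 1 carry 1
  1+0+1 = 0 carry 1
  final carry 1

0b101000101001010001011010001111111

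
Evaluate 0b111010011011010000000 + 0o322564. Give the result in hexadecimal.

0b111010011011010000000 = 0x1d3680 in hexadecimal.
0o322564 = 0x1a574 in hexadecimal.
Add column by column in base 16, right to left:
  0+4 = 4
  8+7 = f
  6+5 = b
  3+a = d
  d+1 = e
  1+0 = 1

0x1edbf4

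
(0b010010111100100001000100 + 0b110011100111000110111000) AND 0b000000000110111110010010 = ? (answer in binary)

Add column by column in base 2, right to left:
  0+0 = 0
  0+0 = 0
  1+0 = 1
  0+1 = 1
  0+1 = 1
  0+1 = 1
  1+0 = 1
  0+1 = 1
  0+1 = 1
  0+0 = 0
  0+0 = 0
  1+0 = 1
  0+1 = 1
  0+1 = 1
  1+1 = 0 carry 1
  1+0+1 = 0 carry 1
  1+0+1 = 0 carry 1
  1+1+1 = 1 carry 1
  0+1+1 = 0 carry 1
  1+1+1 = 1 carry 1
  0+0+1 = 1
  0+0 = 0
  1+1 = 0 carry 1
  0+1+1 = 0 carry 1
  final carry 1
Sum = 0b1000110100011100111111100; now AND with 0b000000000110111110010010:
  1000110100011100111111100
& 0000000000110111110010010
= 0000000000010100110010000

0b10100110010000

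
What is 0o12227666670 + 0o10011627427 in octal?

Add column by column in base 8, right to left:
  0+7 = 7
  7+2 = 1 carry 1
  6+4+1 = 3 carry 1
  6+7+1 = 6 carry 1
  6+2+1 = 1 carry 1
  6+6+1 = 5 carry 1
  7+1+1 = 1 carry 1
  2+1+1 = 4
  2+0 = 2
  2+0 = 2
  1+1 = 2

0o22241516317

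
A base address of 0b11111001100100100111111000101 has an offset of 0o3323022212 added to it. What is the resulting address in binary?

0b111010011111100111010001001111

0o3323022212 = 0b11011010011000010010010001010 in binary.
Add column by column in base 2, right to left:
  1+0 = 1
  0+1 = 1
  1+0 = 1
  0+1 = 1
  0+0 = 0
  0+0 = 0
  1+0 = 1
  1+1 = 0 carry 1
  1+0+1 = 0 carry 1
  1+0+1 = 0 carry 1
  1+1+1 = 1 carry 1
  1+0+1 = 0 carry 1
  0+0+1 = 1
  0+1 = 1
  1+0 = 1
  0+0 = 0
  0+0 = 0
  1+0 = 1
  0+1 = 1
  0+1 = 1
  1+0 = 1
  1+0 = 1
  0+1 = 1
  0+0 = 0
  1+1 = 0 carry 1
  1+1+1 = 1 carry 1
  1+0+1 = 0 carry 1
  1+1+1 = 1 carry 1
  1+1+1 = 1 carry 1
  final carry 1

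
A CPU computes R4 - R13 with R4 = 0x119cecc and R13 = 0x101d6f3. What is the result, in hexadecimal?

Subtract column by column in base 16:
  c-3 → 9
  c-f → d (borrow)
  e-6-1 → 7
  c-d → f (borrow)
  9-1-1 → 7
  1-0 → 1
  1-1 → 0

0x17f7d9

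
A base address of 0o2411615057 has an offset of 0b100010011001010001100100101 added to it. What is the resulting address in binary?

0b11000011100111011110101010100

0o2411615057 = 0b10100001001110001101000101111 in binary.
Add column by column in base 2, right to left:
  1+1 = 0 carry 1
  1+0+1 = 0 carry 1
  1+1+1 = 1 carry 1
  1+0+1 = 0 carry 1
  0+0+1 = 1
  1+1 = 0 carry 1
  0+0+1 = 1
  0+0 = 0
  0+1 = 1
  1+1 = 0 carry 1
  0+0+1 = 1
  1+0 = 1
  1+0 = 1
  0+1 = 1
  0+0 = 0
  0+1 = 1
  1+0 = 1
  1+0 = 1
  1+1 = 0 carry 1
  0+1+1 = 0 carry 1
  0+0+1 = 1
  1+0 = 1
  0+1 = 1
  0+0 = 0
  0+0 = 0
  0+0 = 0
  1+1 = 0 carry 1
  0+0+1 = 1
  1+0 = 1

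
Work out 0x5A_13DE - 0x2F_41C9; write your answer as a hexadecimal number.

0x2AD215

Subtract column by column in base 16:
  E-9 → 5
  D-C → 1
  3-1 → 2
  1-4 → D (borrow)
  A-F-1 → A (borrow)
  5-2-1 → 2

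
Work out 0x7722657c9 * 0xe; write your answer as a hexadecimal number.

0x683e18ccfe

Multiply each base-16 digit by 14, carrying:
  9×14 = 126 → write e carry 7
  c×14+7 = 175 → write f carry 10
  7×14+10 = 108 → write c carry 6
  5×14+6 = 76 → write c carry 4
  6×14+4 = 88 → write 8 carry 5
  2×14+5 = 33 → write 1 carry 2
  2×14+2 = 30 → write e carry 1
  7×14+1 = 99 → write 3 carry 6
  7×14+6 = 104 → write 8 carry 6
  remaining carry: 6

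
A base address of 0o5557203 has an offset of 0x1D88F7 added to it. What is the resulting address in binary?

0b1101000110011101111010

0o5557203 = 0b101101101111010000011 in binary.
0x1D88F7 = 0b111011000100011110111 in binary.
Add column by column in base 2, right to left:
  1+1 = 0 carry 1
  1+1+1 = 1 carry 1
  0+1+1 = 0 carry 1
  0+0+1 = 1
  0+1 = 1
  0+1 = 1
  0+1 = 1
  1+1 = 0 carry 1
  0+0+1 = 1
  1+0 = 1
  1+0 = 1
  1+1 = 0 carry 1
  1+0+1 = 0 carry 1
  0+0+1 = 1
  1+0 = 1
  1+1 = 0 carry 1
  0+1+1 = 0 carry 1
  1+0+1 = 0 carry 1
  1+1+1 = 1 carry 1
  0+1+1 = 0 carry 1
  1+1+1 = 1 carry 1
  final carry 1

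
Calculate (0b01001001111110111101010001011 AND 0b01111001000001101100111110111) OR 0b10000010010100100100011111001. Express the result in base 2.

0b01001001111110111101010001011 AND 0b01111001000001101100111110111 = 0b01001001000000101100010000011.
Then OR with 0b10000010010100100100011111001.

0b11001011010100101100011111011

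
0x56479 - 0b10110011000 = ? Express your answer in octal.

0x56479 = 0o1262171 in octal.
0b10110011000 = 0o2630 in octal.
Subtract column by column in base 8:
  1-0 → 1
  7-3 → 4
  1-6 → 3 (borrow)
  2-2-1 → 7 (borrow)
  6-0-1 → 5
  2-0 → 2
  1-0 → 1

0o1257341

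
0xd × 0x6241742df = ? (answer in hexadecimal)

Multiply each base-16 digit by 13, carrying:
  f×13 = 195 → write 3 carry 12
  d×13+12 = 181 → write 5 carry 11
  2×13+11 = 37 → write 5 carry 2
  4×13+2 = 54 → write 6 carry 3
  7×13+3 = 94 → write e carry 5
  1×13+5 = 18 → write 2 carry 1
  4×13+1 = 53 → write 5 carry 3
  2×13+3 = 29 → write d carry 1
  6×13+1 = 79 → write f carry 4
  remaining carry: 4

0x4fd52e6553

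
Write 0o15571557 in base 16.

0x36F36F

Each octal digit is 3 bits: 1=001 5=101 5=101 7=111 1=001 5=101 5=101 7=111.
Group the bits into nibbles: 0011 0110 1111 0011 0110 1111 → 36F36F.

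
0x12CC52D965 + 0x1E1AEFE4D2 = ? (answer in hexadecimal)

Add column by column in base 16, right to left:
  5+2 = 7
  6+D = 3 carry 1
  9+4+1 = E
  D+E = B carry 1
  2+F+1 = 2 carry 1
  5+E+1 = 4 carry 1
  C+A+1 = 7 carry 1
  C+1+1 = E
  2+E = 0 carry 1
  1+1+1 = 3

0x30E742BE37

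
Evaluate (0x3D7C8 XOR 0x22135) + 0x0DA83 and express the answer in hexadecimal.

0x2D180

First 0x3D7C8 XOR 0x22135 = 0x1F6FD.
Add column by column in base 16, right to left:
  D+3 = 0 carry 1
  F+8+1 = 8 carry 1
  6+A+1 = 1 carry 1
  F+D+1 = D carry 1
  1+0+1 = 2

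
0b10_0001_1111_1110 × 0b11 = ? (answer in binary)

Multiply each base-2 digit by 3, carrying:
  0×3 = 0 → write 0
  1×3 = 3 → write 1 carry 1
  1×3+1 = 4 → write 0 carry 2
  1×3+2 = 5 → write 1 carry 2
  1×3+2 = 5 → write 1 carry 2
  1×3+2 = 5 → write 1 carry 2
  1×3+2 = 5 → write 1 carry 2
  1×3+2 = 5 → write 1 carry 2
  1×3+2 = 5 → write 1 carry 2
  0×3+2 = 2 → write 0 carry 1
  0×3+1 = 1 → write 1
  0×3 = 0 → write 0
  0×3 = 0 → write 0
  1×3 = 3 → write 1 carry 1
  remaining carry: 1

0b110010111111010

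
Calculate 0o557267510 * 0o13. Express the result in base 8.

Multiply each base-8 digit by 11, carrying:
  0×11 = 0 → write 0
  1×11 = 11 → write 3 carry 1
  5×11+1 = 56 → write 0 carry 7
  7×11+7 = 84 → write 4 carry 10
  6×11+10 = 76 → write 4 carry 9
  2×11+9 = 31 → write 7 carry 3
  7×11+3 = 80 → write 0 carry 10
  5×11+10 = 65 → write 1 carry 8
  5×11+8 = 63 → write 7 carry 7
  remaining carry: 7

0o7710744030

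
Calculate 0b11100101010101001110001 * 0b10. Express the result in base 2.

Multiply each base-2 digit by 2, carrying:
  1×2 = 2 → write 0 carry 1
  0×2+1 = 1 → write 1
  0×2 = 0 → write 0
  0×2 = 0 → write 0
  1×2 = 2 → write 0 carry 1
  1×2+1 = 3 → write 1 carry 1
  1×2+1 = 3 → write 1 carry 1
  0×2+1 = 1 → write 1
  0×2 = 0 → write 0
  1×2 = 2 → write 0 carry 1
  0×2+1 = 1 → write 1
  1×2 = 2 → write 0 carry 1
  0×2+1 = 1 → write 1
  1×2 = 2 → write 0 carry 1
  0×2+1 = 1 → write 1
  1×2 = 2 → write 0 carry 1
  0×2+1 = 1 → write 1
  1×2 = 2 → write 0 carry 1
  0×2+1 = 1 → write 1
  0×2 = 0 → write 0
  1×2 = 2 → write 0 carry 1
  1×2+1 = 3 → write 1 carry 1
  1×2+1 = 3 → write 1 carry 1
  remaining carry: 1

0b111001010101010011100010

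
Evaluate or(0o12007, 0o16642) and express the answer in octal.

0o16647

OR each oct digit independently (no carries):
  1|1=1, 2|6=6, 0|6=6, 0|4=4, 7|2=7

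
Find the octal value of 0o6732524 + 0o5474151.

Add column by column in base 8, right to left:
  4+1 = 5
  2+5 = 7
  5+1 = 6
  2+4 = 6
  3+7 = 2 carry 1
  7+4+1 = 4 carry 1
  6+5+1 = 4 carry 1
  final carry 1

0o14426675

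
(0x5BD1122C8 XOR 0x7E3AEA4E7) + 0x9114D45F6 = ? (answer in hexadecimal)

First 0x5BD1122C8 XOR 0x7E3AEA4E7 = 0x25EBF862F.
Add column by column in base 16, right to left:
  F+6 = 5 carry 1
  2+F+1 = 2 carry 1
  6+5+1 = C
  8+4 = C
  F+D = C carry 1
  B+4+1 = 0 carry 1
  E+1+1 = 0 carry 1
  5+1+1 = 7
  2+9 = B

0xB700CCC25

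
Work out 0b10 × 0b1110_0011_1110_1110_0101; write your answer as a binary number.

0b111000111110111001010

Multiply each base-2 digit by 2, carrying:
  1×2 = 2 → write 0 carry 1
  0×2+1 = 1 → write 1
  1×2 = 2 → write 0 carry 1
  0×2+1 = 1 → write 1
  0×2 = 0 → write 0
  1×2 = 2 → write 0 carry 1
  1×2+1 = 3 → write 1 carry 1
  1×2+1 = 3 → write 1 carry 1
  0×2+1 = 1 → write 1
  1×2 = 2 → write 0 carry 1
  1×2+1 = 3 → write 1 carry 1
  1×2+1 = 3 → write 1 carry 1
  1×2+1 = 3 → write 1 carry 1
  1×2+1 = 3 → write 1 carry 1
  0×2+1 = 1 → write 1
  0×2 = 0 → write 0
  0×2 = 0 → write 0
  1×2 = 2 → write 0 carry 1
  1×2+1 = 3 → write 1 carry 1
  1×2+1 = 3 → write 1 carry 1
  remaining carry: 1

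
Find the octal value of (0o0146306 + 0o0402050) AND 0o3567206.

0o540206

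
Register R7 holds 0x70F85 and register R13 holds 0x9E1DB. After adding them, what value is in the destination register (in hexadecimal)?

Add column by column in base 16, right to left:
  5+B = 0 carry 1
  8+D+1 = 6 carry 1
  F+1+1 = 1 carry 1
  0+E+1 = F
  7+9 = 0 carry 1
  final carry 1

0x10F160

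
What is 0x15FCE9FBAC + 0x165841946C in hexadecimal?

Add column by column in base 16, right to left:
  C+C = 8 carry 1
  A+6+1 = 1 carry 1
  B+4+1 = 0 carry 1
  F+9+1 = 9 carry 1
  9+1+1 = B
  E+4 = 2 carry 1
  C+8+1 = 5 carry 1
  F+5+1 = 5 carry 1
  5+6+1 = C
  1+1 = 2

0x2C552B9018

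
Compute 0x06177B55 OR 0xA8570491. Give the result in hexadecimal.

OR each hex digit independently (no carries):
  0|A=A, 6|8=E, 1|5=5, 7|7=7, 7|0=7, B|4=F, 5|9=D, 5|1=5

0xAE577FD5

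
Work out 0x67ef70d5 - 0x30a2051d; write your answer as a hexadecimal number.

0x374d6bb8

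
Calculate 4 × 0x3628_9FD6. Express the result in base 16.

Multiply each base-16 digit by 4, carrying:
  6×4 = 24 → write 8 carry 1
  D×4+1 = 53 → write 5 carry 3
  F×4+3 = 63 → write F carry 3
  9×4+3 = 39 → write 7 carry 2
  8×4+2 = 34 → write 2 carry 2
  2×4+2 = 10 → write A
  6×4 = 24 → write 8 carry 1
  3×4+1 = 13 → write D

0xD8A27F58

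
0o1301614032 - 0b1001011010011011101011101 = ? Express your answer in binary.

0b1001110110011110000010111101

0o1301614032 = 0b1011000001110001100000011010 in binary.
Subtract column by column in base 2:
  0-1 → 1 (borrow)
  1-0-1 → 0
  0-1 → 1 (borrow)
  1-1-1 → 1 (borrow)
  1-1-1 → 1 (borrow)
  0-0-1 → 1 (borrow)
  0-1-1 → 0 (borrow)
  0-0-1 → 1 (borrow)
  0-1-1 → 0 (borrow)
  0-1-1 → 0 (borrow)
  0-1-1 → 0 (borrow)
  1-0-1 → 0
  1-1 → 0
  0-1 → 1 (borrow)
  0-0-1 → 1 (borrow)
  0-0-1 → 1 (borrow)
  1-1-1 → 1 (borrow)
  1-0-1 → 0
  1-1 → 0
  0-1 → 1 (borrow)
  0-0-1 → 1 (borrow)
  0-1-1 → 0 (borrow)
  0-0-1 → 1 (borrow)
  0-0-1 → 1 (borrow)
  1-1-1 → 1 (borrow)
  1-0-1 → 0
  0-0 → 0
  1-0 → 1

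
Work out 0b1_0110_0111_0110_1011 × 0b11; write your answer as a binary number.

Multiply each base-2 digit by 3, carrying:
  1×3 = 3 → write 1 carry 1
  1×3+1 = 4 → write 0 carry 2
  0×3+2 = 2 → write 0 carry 1
  1×3+1 = 4 → write 0 carry 2
  0×3+2 = 2 → write 0 carry 1
  1×3+1 = 4 → write 0 carry 2
  1×3+2 = 5 → write 1 carry 2
  0×3+2 = 2 → write 0 carry 1
  1×3+1 = 4 → write 0 carry 2
  1×3+2 = 5 → write 1 carry 2
  1×3+2 = 5 → write 1 carry 2
  0×3+2 = 2 → write 0 carry 1
  0×3+1 = 1 → write 1
  1×3 = 3 → write 1 carry 1
  1×3+1 = 4 → write 0 carry 2
  0×3+2 = 2 → write 0 carry 1
  1×3+1 = 4 → write 0 carry 2
  remaining carry: 10

0b1000011011001000001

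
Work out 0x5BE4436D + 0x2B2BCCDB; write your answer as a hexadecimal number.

0x87101048

Add column by column in base 16, right to left:
  D+B = 8 carry 1
  6+D+1 = 4 carry 1
  3+C+1 = 0 carry 1
  4+C+1 = 1 carry 1
  4+B+1 = 0 carry 1
  E+2+1 = 1 carry 1
  B+B+1 = 7 carry 1
  5+2+1 = 8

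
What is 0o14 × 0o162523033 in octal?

0o2537744504

Multiply each base-8 digit by 12, carrying:
  3×12 = 36 → write 4 carry 4
  3×12+4 = 40 → write 0 carry 5
  0×12+5 = 5 → write 5
  3×12 = 36 → write 4 carry 4
  2×12+4 = 28 → write 4 carry 3
  5×12+3 = 63 → write 7 carry 7
  2×12+7 = 31 → write 7 carry 3
  6×12+3 = 75 → write 3 carry 9
  1×12+9 = 21 → write 5 carry 2
  remaining carry: 2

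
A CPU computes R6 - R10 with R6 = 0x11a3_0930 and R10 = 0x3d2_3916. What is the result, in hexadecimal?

0xdd0d01a

Subtract column by column in base 16:
  0-6 → a (borrow)
  3-1-1 → 1
  9-9 → 0
  0-3 → d (borrow)
  3-2-1 → 0
  a-d → d (borrow)
  1-3-1 → d (borrow)
  1-0-1 → 0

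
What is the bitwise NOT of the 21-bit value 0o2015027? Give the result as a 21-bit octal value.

Each oct digit d becomes 7−d:
  2→5, 0→7, 1→6, 5→2, 0→7, 2→5, 7→0

0o5762750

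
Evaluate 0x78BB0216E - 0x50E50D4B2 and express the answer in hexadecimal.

0x27D5F4CBC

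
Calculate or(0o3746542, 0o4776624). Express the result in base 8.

OR each oct digit independently (no carries):
  3|4=7, 7|7=7, 4|7=7, 6|6=6, 5|6=7, 4|2=6, 2|4=6

0o7776766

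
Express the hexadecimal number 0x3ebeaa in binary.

0b1111101011111010101010

Expand each hex digit to 4 bits: 3=0011 e=1110 b=1011 e=1110 a=1010 a=1010.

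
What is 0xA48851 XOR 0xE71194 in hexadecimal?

0x4399C5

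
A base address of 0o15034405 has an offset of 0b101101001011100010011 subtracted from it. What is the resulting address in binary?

0o15034405 = 0b1101000011100100000101 in binary.
Subtract column by column in base 2:
  1-1 → 0
  0-1 → 1 (borrow)
  1-0-1 → 0
  0-0 → 0
  0-1 → 1 (borrow)
  0-0-1 → 1 (borrow)
  0-0-1 → 1 (borrow)
  0-0-1 → 1 (borrow)
  1-1-1 → 1 (borrow)
  0-1-1 → 0 (borrow)
  0-1-1 → 0 (borrow)
  1-0-1 → 0
  1-1 → 0
  1-0 → 1
  0-0 → 0
  0-1 → 1 (borrow)
  0-0-1 → 1 (borrow)
  0-1-1 → 0 (borrow)
  1-1-1 → 1 (borrow)
  0-0-1 → 1 (borrow)
  1-1-1 → 1 (borrow)
  1-0-1 → 0

0b111011010000111110010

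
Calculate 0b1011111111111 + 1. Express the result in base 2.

0b1100000000000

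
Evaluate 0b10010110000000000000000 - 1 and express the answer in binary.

0b10010101111111111111111

The trailing 16 digits are 0, so subtracting 1 borrows through: they become 1 and the next digit up decrements.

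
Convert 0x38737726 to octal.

0o7034673446

Expand each hex digit to 4 bits: 3=0011 8=1000 7=0111 3=0011 7=0111 7=0111 2=0010 6=0110.
Group the bits in threes: 111 000 011 100 110 111 011 100 100 110 → 7034673446.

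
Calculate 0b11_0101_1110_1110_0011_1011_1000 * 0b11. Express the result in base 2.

0b1010000111001010101100101000

Multiply each base-2 digit by 3, carrying:
  0×3 = 0 → write 0
  0×3 = 0 → write 0
  0×3 = 0 → write 0
  1×3 = 3 → write 1 carry 1
  1×3+1 = 4 → write 0 carry 2
  1×3+2 = 5 → write 1 carry 2
  0×3+2 = 2 → write 0 carry 1
  1×3+1 = 4 → write 0 carry 2
  1×3+2 = 5 → write 1 carry 2
  1×3+2 = 5 → write 1 carry 2
  0×3+2 = 2 → write 0 carry 1
  0×3+1 = 1 → write 1
  0×3 = 0 → write 0
  1×3 = 3 → write 1 carry 1
  1×3+1 = 4 → write 0 carry 2
  1×3+2 = 5 → write 1 carry 2
  0×3+2 = 2 → write 0 carry 1
  1×3+1 = 4 → write 0 carry 2
  1×3+2 = 5 → write 1 carry 2
  1×3+2 = 5 → write 1 carry 2
  1×3+2 = 5 → write 1 carry 2
  0×3+2 = 2 → write 0 carry 1
  1×3+1 = 4 → write 0 carry 2
  0×3+2 = 2 → write 0 carry 1
  1×3+1 = 4 → write 0 carry 2
  1×3+2 = 5 → write 1 carry 2
  remaining carry: 10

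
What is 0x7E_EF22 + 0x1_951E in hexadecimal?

0x808440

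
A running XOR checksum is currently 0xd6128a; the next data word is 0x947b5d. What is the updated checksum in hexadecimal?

0x4269d7

XOR each hex digit independently (no carries):
  d^9=4, 6^4=2, 1^7=6, 2^b=9, 8^5=d, a^d=7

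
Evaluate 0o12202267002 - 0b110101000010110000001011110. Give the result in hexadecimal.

0x4b680da4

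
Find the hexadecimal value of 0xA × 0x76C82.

0x4A3D14

Multiply each base-16 digit by 10, carrying:
  2×10 = 20 → write 4 carry 1
  8×10+1 = 81 → write 1 carry 5
  C×10+5 = 125 → write D carry 7
  6×10+7 = 67 → write 3 carry 4
  7×10+4 = 74 → write A carry 4
  remaining carry: 4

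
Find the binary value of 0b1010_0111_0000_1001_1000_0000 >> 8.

0b1010011100001001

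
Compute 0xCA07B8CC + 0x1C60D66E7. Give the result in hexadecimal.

0x290151FB3

Add column by column in base 16, right to left:
  C+7 = 3 carry 1
  C+E+1 = B carry 1
  8+6+1 = F
  B+6 = 1 carry 1
  7+D+1 = 5 carry 1
  0+0+1 = 1
  A+6 = 0 carry 1
  C+C+1 = 9 carry 1
  0+1+1 = 2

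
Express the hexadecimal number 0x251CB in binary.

0b100101000111001011

Expand each hex digit to 4 bits: 2=0010 5=0101 1=0001 C=1100 B=1011.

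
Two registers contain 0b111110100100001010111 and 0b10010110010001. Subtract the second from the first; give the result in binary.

0b111110010001011000110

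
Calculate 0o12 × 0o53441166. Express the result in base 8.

0o663514234

Multiply each base-8 digit by 10, carrying:
  6×10 = 60 → write 4 carry 7
  6×10+7 = 67 → write 3 carry 8
  1×10+8 = 18 → write 2 carry 2
  1×10+2 = 12 → write 4 carry 1
  4×10+1 = 41 → write 1 carry 5
  4×10+5 = 45 → write 5 carry 5
  3×10+5 = 35 → write 3 carry 4
  5×10+4 = 54 → write 6 carry 6
  remaining carry: 6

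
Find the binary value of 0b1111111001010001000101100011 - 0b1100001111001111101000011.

Subtract column by column in base 2:
  1-1 → 0
  1-1 → 0
  0-0 → 0
  0-0 → 0
  0-0 → 0
  1-0 → 1
  1-1 → 0
  0-0 → 0
  1-1 → 0
  0-1 → 1 (borrow)
  0-1-1 → 0 (borrow)
  0-1-1 → 0 (borrow)
  1-1-1 → 1 (borrow)
  0-0-1 → 1 (borrow)
  0-0-1 → 1 (borrow)
  0-1-1 → 0 (borrow)
  1-1-1 → 1 (borrow)
  0-1-1 → 0 (borrow)
  1-1-1 → 1 (borrow)
  0-0-1 → 1 (borrow)
  0-0-1 → 1 (borrow)
  1-0-1 → 0
  1-0 → 1
  1-1 → 0
  1-1 → 0
  1-0 → 1
  1-0 → 1
  1-0 → 1

0b1110010111010111001000100000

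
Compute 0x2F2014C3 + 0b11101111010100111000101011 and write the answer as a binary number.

0b110010110111010110001011101110

0x2F2014C3 = 0b101111001000000001010011000011 in binary.
Add column by column in base 2, right to left:
  1+1 = 0 carry 1
  1+1+1 = 1 carry 1
  0+0+1 = 1
  0+1 = 1
  0+0 = 0
  0+1 = 1
  1+0 = 1
  1+0 = 1
  0+0 = 0
  0+1 = 1
  1+1 = 0 carry 1
  0+1+1 = 0 carry 1
  1+0+1 = 0 carry 1
  0+0+1 = 1
  0+1 = 1
  0+0 = 0
  0+1 = 1
  0+0 = 0
  0+1 = 1
  0+1 = 1
  0+1 = 1
  1+1 = 0 carry 1
  0+0+1 = 1
  0+1 = 1
  1+1 = 0 carry 1
  1+1+1 = 1 carry 1
  1+0+1 = 0 carry 1
  1+0+1 = 0 carry 1
  0+0+1 = 1
  1+0 = 1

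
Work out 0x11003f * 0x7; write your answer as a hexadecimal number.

0x7701b9

Multiply each base-16 digit by 7, carrying:
  f×7 = 105 → write 9 carry 6
  3×7+6 = 27 → write b carry 1
  0×7+1 = 1 → write 1
  0×7 = 0 → write 0
  1×7 = 7 → write 7
  1×7 = 7 → write 7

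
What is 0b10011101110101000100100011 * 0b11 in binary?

Multiply each base-2 digit by 3, carrying:
  1×3 = 3 → write 1 carry 1
  1×3+1 = 4 → write 0 carry 2
  0×3+2 = 2 → write 0 carry 1
  0×3+1 = 1 → write 1
  0×3 = 0 → write 0
  1×3 = 3 → write 1 carry 1
  0×3+1 = 1 → write 1
  0×3 = 0 → write 0
  1×3 = 3 → write 1 carry 1
  0×3+1 = 1 → write 1
  0×3 = 0 → write 0
  0×3 = 0 → write 0
  1×3 = 3 → write 1 carry 1
  0×3+1 = 1 → write 1
  1×3 = 3 → write 1 carry 1
  0×3+1 = 1 → write 1
  1×3 = 3 → write 1 carry 1
  1×3+1 = 4 → write 0 carry 2
  1×3+2 = 5 → write 1 carry 2
  0×3+2 = 2 → write 0 carry 1
  1×3+1 = 4 → write 0 carry 2
  1×3+2 = 5 → write 1 carry 2
  1×3+2 = 5 → write 1 carry 2
  0×3+2 = 2 → write 0 carry 1
  0×3+1 = 1 → write 1
  1×3 = 3 → write 1 carry 1
  remaining carry: 1

0b111011001011111001101101001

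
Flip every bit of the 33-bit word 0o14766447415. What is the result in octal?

0o63011330362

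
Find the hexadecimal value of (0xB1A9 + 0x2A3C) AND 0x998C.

Add column by column in base 16, right to left:
  9+C = 5 carry 1
  A+3+1 = E
  1+A = B
  B+2 = D
Sum = 0xDBE5; now AND with 0x998C:
  D&9=9, B&9=9, E&8=8, 5&C=4

0x9984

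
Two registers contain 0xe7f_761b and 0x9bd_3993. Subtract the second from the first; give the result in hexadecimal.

0x4c23c88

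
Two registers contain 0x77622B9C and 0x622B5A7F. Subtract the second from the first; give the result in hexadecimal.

Subtract column by column in base 16:
  C-F → D (borrow)
  9-7-1 → 1
  B-A → 1
  2-5 → D (borrow)
  2-B-1 → 6 (borrow)
  6-2-1 → 3
  7-2 → 5
  7-6 → 1

0x1536D11D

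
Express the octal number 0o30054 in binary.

Each octal digit is 3 bits: 3=011 0=000 0=000 5=101 4=100.

0b11000000101100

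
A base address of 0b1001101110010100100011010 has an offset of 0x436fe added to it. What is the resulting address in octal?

0b1001101110010100100011010 = 0o115624432 in octal.
0x436fe = 0o1033376 in octal.
Add column by column in base 8, right to left:
  2+6 = 0 carry 1
  3+7+1 = 3 carry 1
  4+3+1 = 0 carry 1
  4+3+1 = 0 carry 1
  2+3+1 = 6
  6+0 = 6
  5+1 = 6
  1+0 = 1
  1+0 = 1

0o116660030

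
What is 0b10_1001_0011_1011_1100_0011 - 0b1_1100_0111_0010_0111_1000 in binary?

0b11001100100101001011

Subtract column by column in base 2:
  1-0 → 1
  1-0 → 1
  0-0 → 0
  0-1 → 1 (borrow)
  0-1-1 → 0 (borrow)
  0-1-1 → 0 (borrow)
  1-1-1 → 1 (borrow)
  1-0-1 → 0
  1-0 → 1
  1-1 → 0
  0-0 → 0
  1-0 → 1
  1-1 → 0
  1-1 → 0
  0-1 → 1 (borrow)
  0-0-1 → 1 (borrow)
  1-0-1 → 0
  0-0 → 0
  0-1 → 1 (borrow)
  1-1-1 → 1 (borrow)
  0-1-1 → 0 (borrow)
  1-0-1 → 0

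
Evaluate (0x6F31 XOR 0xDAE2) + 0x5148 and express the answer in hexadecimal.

First 0x6F31 XOR 0xDAE2 = 0xB5D3.
Add column by column in base 16, right to left:
  3+8 = B
  D+4 = 1 carry 1
  5+1+1 = 7
  B+5 = 0 carry 1
  final carry 1

0x1071B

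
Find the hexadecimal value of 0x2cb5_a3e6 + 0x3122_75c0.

0x5dd819a6

Add column by column in base 16, right to left:
  6+0 = 6
  e+c = a carry 1
  3+5+1 = 9
  a+7 = 1 carry 1
  5+2+1 = 8
  b+2 = d
  c+1 = d
  2+3 = 5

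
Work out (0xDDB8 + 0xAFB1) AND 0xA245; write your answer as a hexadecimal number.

Add column by column in base 16, right to left:
  8+1 = 9
  B+B = 6 carry 1
  D+F+1 = D carry 1
  D+A+1 = 8 carry 1
  final carry 1
Sum = 0x18D69; now AND with 0xA245:
  1&0=0, 8&A=8, D&2=0, 6&4=4, 9&5=1

0x8041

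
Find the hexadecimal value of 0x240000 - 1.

0x23ffff

The trailing 4 digits are 0, so subtracting 1 borrows through: they become F and the next digit up decrements.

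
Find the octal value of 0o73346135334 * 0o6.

0o544545060450

Multiply each base-8 digit by 6, carrying:
  4×6 = 24 → write 0 carry 3
  3×6+3 = 21 → write 5 carry 2
  3×6+2 = 20 → write 4 carry 2
  5×6+2 = 32 → write 0 carry 4
  3×6+4 = 22 → write 6 carry 2
  1×6+2 = 8 → write 0 carry 1
  6×6+1 = 37 → write 5 carry 4
  4×6+4 = 28 → write 4 carry 3
  3×6+3 = 21 → write 5 carry 2
  3×6+2 = 20 → write 4 carry 2
  7×6+2 = 44 → write 4 carry 5
  remaining carry: 5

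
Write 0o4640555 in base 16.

0x13416D

Each octal digit is 3 bits: 4=100 6=110 4=100 0=000 5=101 5=101 5=101.
Group the bits into nibbles: 0001 0011 0100 0001 0110 1101 → 13416D.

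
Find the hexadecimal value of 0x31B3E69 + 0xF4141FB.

Add column by column in base 16, right to left:
  9+B = 4 carry 1
  6+F+1 = 6 carry 1
  E+1+1 = 0 carry 1
  3+4+1 = 8
  B+1 = C
  1+4 = 5
  3+F = 2 carry 1
  final carry 1

0x125C8064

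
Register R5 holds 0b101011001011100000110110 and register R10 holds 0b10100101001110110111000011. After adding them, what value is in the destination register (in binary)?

Add column by column in base 2, right to left:
  0+1 = 1
  1+1 = 0 carry 1
  1+0+1 = 0 carry 1
  0+0+1 = 1
  1+0 = 1
  1+0 = 1
  0+1 = 1
  0+1 = 1
  0+1 = 1
  0+0 = 0
  0+1 = 1
  1+1 = 0 carry 1
  1+0+1 = 0 carry 1
  1+1+1 = 1 carry 1
  0+1+1 = 0 carry 1
  1+1+1 = 1 carry 1
  0+0+1 = 1
  0+0 = 0
  1+1 = 0 carry 1
  1+0+1 = 0 carry 1
  0+1+1 = 0 carry 1
  1+0+1 = 0 carry 1
  0+0+1 = 1
  1+1 = 0 carry 1
  0+0+1 = 1
  0+1 = 1

0b11010000011010010111111001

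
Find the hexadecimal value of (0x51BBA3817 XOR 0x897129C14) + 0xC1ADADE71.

First 0x51BBA3817 XOR 0x897129C14 = 0xD8CA8A403.
Add column by column in base 16, right to left:
  3+1 = 4
  0+7 = 7
  4+E = 2 carry 1
  A+D+1 = 8 carry 1
  8+A+1 = 3 carry 1
  A+D+1 = 8 carry 1
  C+A+1 = 7 carry 1
  8+1+1 = A
  D+C = 9 carry 1
  final carry 1

0x19A7838274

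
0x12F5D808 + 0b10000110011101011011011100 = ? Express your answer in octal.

0x12F5D808 = 0o2275354010 in octal.
0b10000110011101011011011100 = 0o206353334 in octal.
Add column by column in base 8, right to left:
  0+4 = 4
  1+3 = 4
  0+3 = 3
  4+3 = 7
  5+5 = 2 carry 1
  3+3+1 = 7
  5+6 = 3 carry 1
  7+0+1 = 0 carry 1
  2+2+1 = 5
  2+0 = 2

0o2503727344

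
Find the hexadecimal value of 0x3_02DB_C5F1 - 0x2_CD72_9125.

0x356934CC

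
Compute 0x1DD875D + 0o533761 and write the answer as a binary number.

0x1DD875D = 0b1110111011000011101011101 in binary.
0o533761 = 0b101011011111110001 in binary.
Add column by column in base 2, right to left:
  1+1 = 0 carry 1
  0+0+1 = 1
  1+0 = 1
  1+0 = 1
  1+1 = 0 carry 1
  0+1+1 = 0 carry 1
  1+1+1 = 1 carry 1
  0+1+1 = 0 carry 1
  1+1+1 = 1 carry 1
  1+1+1 = 1 carry 1
  1+1+1 = 1 carry 1
  0+0+1 = 1
  0+1 = 1
  0+1 = 1
  0+0 = 0
  1+1 = 0 carry 1
  1+0+1 = 0 carry 1
  0+1+1 = 0 carry 1
  1+0+1 = 0 carry 1
  1+0+1 = 0 carry 1
  1+0+1 = 0 carry 1
  0+0+1 = 1
  1+0 = 1
  1+0 = 1
  1+0 = 1

0b1111000000011111101001110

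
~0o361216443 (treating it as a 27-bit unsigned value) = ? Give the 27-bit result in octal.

0o416561334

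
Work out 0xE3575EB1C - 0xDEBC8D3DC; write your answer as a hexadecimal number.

Subtract column by column in base 16:
  C-C → 0
  1-D → 4 (borrow)
  B-3-1 → 7
  E-D → 1
  5-8 → D (borrow)
  7-C-1 → A (borrow)
  5-B-1 → 9 (borrow)
  3-E-1 → 4 (borrow)
  E-D-1 → 0

0x49AD1740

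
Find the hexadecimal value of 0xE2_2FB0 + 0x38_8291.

Add column by column in base 16, right to left:
  0+1 = 1
  B+9 = 4 carry 1
  F+2+1 = 2 carry 1
  2+8+1 = B
  2+8 = A
  E+3 = 1 carry 1
  final carry 1

0x11AB241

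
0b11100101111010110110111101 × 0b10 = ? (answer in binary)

Multiply each base-2 digit by 2, carrying:
  1×2 = 2 → write 0 carry 1
  0×2+1 = 1 → write 1
  1×2 = 2 → write 0 carry 1
  1×2+1 = 3 → write 1 carry 1
  1×2+1 = 3 → write 1 carry 1
  1×2+1 = 3 → write 1 carry 1
  0×2+1 = 1 → write 1
  1×2 = 2 → write 0 carry 1
  1×2+1 = 3 → write 1 carry 1
  0×2+1 = 1 → write 1
  1×2 = 2 → write 0 carry 1
  1×2+1 = 3 → write 1 carry 1
  0×2+1 = 1 → write 1
  1×2 = 2 → write 0 carry 1
  0×2+1 = 1 → write 1
  1×2 = 2 → write 0 carry 1
  1×2+1 = 3 → write 1 carry 1
  1×2+1 = 3 → write 1 carry 1
  1×2+1 = 3 → write 1 carry 1
  0×2+1 = 1 → write 1
  1×2 = 2 → write 0 carry 1
  0×2+1 = 1 → write 1
  0×2 = 0 → write 0
  1×2 = 2 → write 0 carry 1
  1×2+1 = 3 → write 1 carry 1
  1×2+1 = 3 → write 1 carry 1
  remaining carry: 1

0b111001011110101101101111010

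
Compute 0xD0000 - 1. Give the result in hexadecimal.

The trailing 4 digits are 0, so subtracting 1 borrows through: they become F and the next digit up decrements.

0xCFFFF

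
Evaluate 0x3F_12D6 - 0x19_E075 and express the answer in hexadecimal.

0x253261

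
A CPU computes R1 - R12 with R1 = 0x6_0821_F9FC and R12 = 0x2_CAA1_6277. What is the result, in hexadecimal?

0x33D809785

Subtract column by column in base 16:
  C-7 → 5
  F-7 → 8
  9-2 → 7
  F-6 → 9
  1-1 → 0
  2-A → 8 (borrow)
  8-A-1 → D (borrow)
  0-C-1 → 3 (borrow)
  6-2-1 → 3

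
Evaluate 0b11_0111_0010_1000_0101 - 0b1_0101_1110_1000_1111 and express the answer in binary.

0b100001001111110110

Subtract column by column in base 2:
  1-1 → 0
  0-1 → 1 (borrow)
  1-1-1 → 1 (borrow)
  0-1-1 → 0 (borrow)
  0-0-1 → 1 (borrow)
  0-0-1 → 1 (borrow)
  0-0-1 → 1 (borrow)
  1-1-1 → 1 (borrow)
  0-0-1 → 1 (borrow)
  1-1-1 → 1 (borrow)
  0-1-1 → 0 (borrow)
  0-1-1 → 0 (borrow)
  1-1-1 → 1 (borrow)
  1-0-1 → 0
  1-1 → 0
  0-0 → 0
  1-1 → 0
  1-0 → 1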